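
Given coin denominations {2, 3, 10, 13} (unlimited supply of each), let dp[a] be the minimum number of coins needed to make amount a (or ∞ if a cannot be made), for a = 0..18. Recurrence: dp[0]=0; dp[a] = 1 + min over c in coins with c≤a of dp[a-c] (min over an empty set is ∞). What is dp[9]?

 a  0  1  2  3  4  5  6  7  8  9 10 11 12 13 14 15 16 17 18
dp  0  -  1  1  2  2  2  3  3  3  1  4  2  1  3  2  2  3  3
(- denotes ∞ / unreachable)

3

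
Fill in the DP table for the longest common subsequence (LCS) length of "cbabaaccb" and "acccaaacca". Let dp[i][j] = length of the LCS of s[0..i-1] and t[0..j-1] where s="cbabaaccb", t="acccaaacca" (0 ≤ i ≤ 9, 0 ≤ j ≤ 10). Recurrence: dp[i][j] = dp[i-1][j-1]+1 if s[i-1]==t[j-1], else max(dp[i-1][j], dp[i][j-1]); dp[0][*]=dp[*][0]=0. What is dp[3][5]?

   ''  a  c  c  c  a  a  a  c  c  a
''  0  0  0  0  0  0  0  0  0  0  0
 c  0  0  1  1  1  1  1  1  1  1  1
 b  0  0  1  1  1  1  1  1  1  1  1
 a  0  1  1  1  1  2  2  2  2  2  2
 b  0  1  1  1  1  2  2  2  2  2  2
 a  0  1  1  1  1  2  3  3  3  3  3
 a  0  1  1  1  1  2  3  4  4  4  4
 c  0  1  2  2  2  2  3  4  5  5  5
 c  0  1  2  3  3  3  3  4  5  6  6
 b  0  1  2  3  3  3  3  4  5  6  6

2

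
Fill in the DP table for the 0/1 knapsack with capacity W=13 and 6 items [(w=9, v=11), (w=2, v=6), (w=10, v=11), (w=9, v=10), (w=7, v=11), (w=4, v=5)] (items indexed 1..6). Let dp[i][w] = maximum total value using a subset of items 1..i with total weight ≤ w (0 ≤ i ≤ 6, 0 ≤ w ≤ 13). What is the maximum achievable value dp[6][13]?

i\w   0   1   2   3   4   5   6   7   8   9  10  11  12  13
  0   0   0   0   0   0   0   0   0   0   0   0   0   0   0
  1   0   0   0   0   0   0   0   0   0  11  11  11  11  11
  2   0   0   6   6   6   6   6   6   6  11  11  17  17  17
  3   0   0   6   6   6   6   6   6   6  11  11  17  17  17
  4   0   0   6   6   6   6   6   6   6  11  11  17  17  17
  5   0   0   6   6   6   6   6  11  11  17  17  17  17  17
  6   0   0   6   6   6   6  11  11  11  17  17  17  17  22

22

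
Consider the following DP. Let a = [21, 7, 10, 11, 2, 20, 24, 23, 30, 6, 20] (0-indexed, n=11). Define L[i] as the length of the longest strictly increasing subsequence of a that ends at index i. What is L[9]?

   i    0    1    2    3    4    5    6    7    8    9   10
a[i]   21    7   10   11    2   20   24   23   30    6   20
L[i]    1    1    2    3    1    4    5    5    6    2    4

2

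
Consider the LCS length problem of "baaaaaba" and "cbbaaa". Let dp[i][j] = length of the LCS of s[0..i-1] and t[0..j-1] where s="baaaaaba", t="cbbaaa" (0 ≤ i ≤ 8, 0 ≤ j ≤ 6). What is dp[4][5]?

3

   ''  c  b  b  a  a  a
''  0  0  0  0  0  0  0
 b  0  0  1  1  1  1  1
 a  0  0  1  1  2  2  2
 a  0  0  1  1  2  3  3
 a  0  0  1  1  2  3  4
 a  0  0  1  1  2  3  4
 a  0  0  1  1  2  3  4
 b  0  0  1  2  2  3  4
 a  0  0  1  2  3  3  4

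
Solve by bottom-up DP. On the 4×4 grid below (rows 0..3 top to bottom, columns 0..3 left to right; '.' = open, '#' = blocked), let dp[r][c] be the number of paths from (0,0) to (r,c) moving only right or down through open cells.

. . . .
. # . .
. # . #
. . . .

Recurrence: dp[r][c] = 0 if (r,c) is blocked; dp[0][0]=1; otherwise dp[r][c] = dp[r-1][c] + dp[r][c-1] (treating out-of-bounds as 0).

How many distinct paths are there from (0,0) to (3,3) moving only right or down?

2

r\c   0   1   2   3
  0   1   1   1   1
  1   1   0   1   2
  2   1   0   1   0
  3   1   1   2   2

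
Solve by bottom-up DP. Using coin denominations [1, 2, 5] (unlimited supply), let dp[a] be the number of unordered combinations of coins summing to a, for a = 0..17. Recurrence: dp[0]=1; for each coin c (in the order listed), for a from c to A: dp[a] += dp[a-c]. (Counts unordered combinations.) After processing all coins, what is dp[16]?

after  coin     0     1     2     3     4     5     6     7     8     9    10    11    12    13    14    15    16    17
          1     1     1     1     1     1     1     1     1     1     1     1     1     1     1     1     1     1     1
          2     1     1     2     2     3     3     4     4     5     5     6     6     7     7     8     8     9     9
          5     1     1     2     2     3     4     5     6     7     8    10    11    13    14    16    18    20    22

20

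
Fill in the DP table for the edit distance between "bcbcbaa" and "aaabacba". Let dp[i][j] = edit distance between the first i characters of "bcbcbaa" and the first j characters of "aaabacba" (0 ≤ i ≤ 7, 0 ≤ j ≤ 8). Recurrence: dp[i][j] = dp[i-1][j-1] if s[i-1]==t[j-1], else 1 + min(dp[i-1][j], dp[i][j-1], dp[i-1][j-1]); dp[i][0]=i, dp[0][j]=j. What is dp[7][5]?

   ''  a  a  a  b  a  c  b  a
''  0  1  2  3  4  5  6  7  8
 b  1  1  2  3  3  4  5  6  7
 c  2  2  2  3  4  4  4  5  6
 b  3  3  3  3  3  4  5  4  5
 c  4  4  4  4  4  4  4  5  5
 b  5  5  5  5  4  5  5  4  5
 a  6  5  5  5  5  4  5  5  4
 a  7  6  5  5  6  5  5  6  5

5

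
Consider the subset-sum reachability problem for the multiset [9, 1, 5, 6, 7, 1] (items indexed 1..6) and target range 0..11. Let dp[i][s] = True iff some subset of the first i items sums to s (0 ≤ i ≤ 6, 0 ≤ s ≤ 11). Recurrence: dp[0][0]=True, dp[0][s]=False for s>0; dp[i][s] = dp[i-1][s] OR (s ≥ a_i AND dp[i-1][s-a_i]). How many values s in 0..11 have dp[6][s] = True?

i\s   0   1   2   3   4   5   6   7   8   9  10  11
  0   T   F   F   F   F   F   F   F   F   F   F   F
  1   T   F   F   F   F   F   F   F   F   T   F   F
  2   T   T   F   F   F   F   F   F   F   T   T   F
  3   T   T   F   F   F   T   T   F   F   T   T   F
  4   T   T   F   F   F   T   T   T   F   T   T   T
  5   T   T   F   F   F   T   T   T   T   T   T   T
  6   T   T   T   F   F   T   T   T   T   T   T   T

10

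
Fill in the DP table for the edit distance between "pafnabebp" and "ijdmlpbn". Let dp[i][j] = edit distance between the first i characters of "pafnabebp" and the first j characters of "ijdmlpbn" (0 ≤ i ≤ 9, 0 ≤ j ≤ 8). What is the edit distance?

8

   ''  i  j  d  m  l  p  b  n
''  0  1  2  3  4  5  6  7  8
 p  1  1  2  3  4  5  5  6  7
 a  2  2  2  3  4  5  6  6  7
 f  3  3  3  3  4  5  6  7  7
 n  4  4  4  4  4  5  6  7  7
 a  5  5  5  5  5  5  6  7  8
 b  6  6  6  6  6  6  6  6  7
 e  7  7  7  7  7  7  7  7  7
 b  8  8  8  8  8  8  8  7  8
 p  9  9  9  9  9  9  8  8  8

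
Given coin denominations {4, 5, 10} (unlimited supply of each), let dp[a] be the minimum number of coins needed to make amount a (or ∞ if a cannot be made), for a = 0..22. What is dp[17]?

 a  0  1  2  3  4  5  6  7  8  9 10 11 12 13 14 15 16 17 18 19 20 21 22
dp  0  -  -  -  1  1  -  -  2  2  1  -  3  3  2  2  4  4  3  3  2  5  4
(- denotes ∞ / unreachable)

4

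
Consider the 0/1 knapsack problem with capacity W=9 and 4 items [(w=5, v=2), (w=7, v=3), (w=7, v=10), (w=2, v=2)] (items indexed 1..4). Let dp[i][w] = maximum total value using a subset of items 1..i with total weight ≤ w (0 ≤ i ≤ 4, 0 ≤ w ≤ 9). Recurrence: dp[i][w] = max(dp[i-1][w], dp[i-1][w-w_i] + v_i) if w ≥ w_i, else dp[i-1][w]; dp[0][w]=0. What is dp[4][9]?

i\w   0   1   2   3   4   5   6   7   8   9
  0   0   0   0   0   0   0   0   0   0   0
  1   0   0   0   0   0   2   2   2   2   2
  2   0   0   0   0   0   2   2   3   3   3
  3   0   0   0   0   0   2   2  10  10  10
  4   0   0   2   2   2   2   2  10  10  12

12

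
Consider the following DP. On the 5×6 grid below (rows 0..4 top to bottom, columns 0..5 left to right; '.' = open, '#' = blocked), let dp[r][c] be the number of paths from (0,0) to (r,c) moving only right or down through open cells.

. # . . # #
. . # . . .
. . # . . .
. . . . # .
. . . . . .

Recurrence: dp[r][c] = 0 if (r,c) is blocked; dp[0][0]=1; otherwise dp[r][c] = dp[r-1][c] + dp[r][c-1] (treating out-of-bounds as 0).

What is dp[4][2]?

7

r\c   0   1   2   3   4   5
  0   1   0   0   0   0   0
  1   1   1   0   0   0   0
  2   1   2   0   0   0   0
  3   1   3   3   3   0   0
  4   1   4   7  10  10  10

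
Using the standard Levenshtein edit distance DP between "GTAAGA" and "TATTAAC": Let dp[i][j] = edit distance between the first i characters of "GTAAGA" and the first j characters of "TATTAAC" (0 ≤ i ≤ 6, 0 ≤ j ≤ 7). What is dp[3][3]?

   ''  T  A  T  T  A  A  C
''  0  1  2  3  4  5  6  7
 G  1  1  2  3  4  5  6  7
 T  2  1  2  2  3  4  5  6
 A  3  2  1  2  3  3  4  5
 A  4  3  2  2  3  3  3  4
 G  5  4  3  3  3  4  4  4
 A  6  5  4  4  4  3  4  5

2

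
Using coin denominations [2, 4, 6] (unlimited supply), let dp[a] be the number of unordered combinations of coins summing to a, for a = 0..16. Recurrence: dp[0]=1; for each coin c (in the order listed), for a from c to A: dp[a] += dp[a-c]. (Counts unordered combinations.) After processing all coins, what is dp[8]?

4

after  coin     0     1     2     3     4     5     6     7     8     9    10    11    12    13    14    15    16
          2     1     0     1     0     1     0     1     0     1     0     1     0     1     0     1     0     1
          4     1     0     1     0     2     0     2     0     3     0     3     0     4     0     4     0     5
          6     1     0     1     0     2     0     3     0     4     0     5     0     7     0     8     0    10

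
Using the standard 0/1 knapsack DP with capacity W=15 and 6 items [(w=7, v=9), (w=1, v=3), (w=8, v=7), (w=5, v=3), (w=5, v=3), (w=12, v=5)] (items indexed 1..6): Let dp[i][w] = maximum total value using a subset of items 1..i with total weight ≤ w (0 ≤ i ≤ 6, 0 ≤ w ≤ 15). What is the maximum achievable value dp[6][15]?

i\w   0   1   2   3   4   5   6   7   8   9  10  11  12  13  14  15
  0   0   0   0   0   0   0   0   0   0   0   0   0   0   0   0   0
  1   0   0   0   0   0   0   0   9   9   9   9   9   9   9   9   9
  2   0   3   3   3   3   3   3   9  12  12  12  12  12  12  12  12
  3   0   3   3   3   3   3   3   9  12  12  12  12  12  12  12  16
  4   0   3   3   3   3   3   6   9  12  12  12  12  12  15  15  16
  5   0   3   3   3   3   3   6   9  12  12  12  12  12  15  15  16
  6   0   3   3   3   3   3   6   9  12  12  12  12  12  15  15  16

16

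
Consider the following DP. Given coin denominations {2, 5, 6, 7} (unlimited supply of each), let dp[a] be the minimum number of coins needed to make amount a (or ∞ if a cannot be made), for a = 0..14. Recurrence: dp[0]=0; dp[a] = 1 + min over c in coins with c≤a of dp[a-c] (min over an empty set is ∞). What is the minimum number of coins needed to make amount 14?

2

 a  0  1  2  3  4  5  6  7  8  9 10 11 12 13 14
dp  0  -  1  -  2  1  1  1  2  2  2  2  2  2  2
(- denotes ∞ / unreachable)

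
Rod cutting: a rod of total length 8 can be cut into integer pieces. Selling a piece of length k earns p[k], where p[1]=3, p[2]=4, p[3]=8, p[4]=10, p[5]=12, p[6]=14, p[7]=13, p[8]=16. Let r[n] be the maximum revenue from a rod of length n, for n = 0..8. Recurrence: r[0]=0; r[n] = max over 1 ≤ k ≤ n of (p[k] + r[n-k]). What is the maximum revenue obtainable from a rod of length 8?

24

   n    0    1    2    3    4    5    6    7    8
r[n]    0    3    6    9   12   15   18   21   24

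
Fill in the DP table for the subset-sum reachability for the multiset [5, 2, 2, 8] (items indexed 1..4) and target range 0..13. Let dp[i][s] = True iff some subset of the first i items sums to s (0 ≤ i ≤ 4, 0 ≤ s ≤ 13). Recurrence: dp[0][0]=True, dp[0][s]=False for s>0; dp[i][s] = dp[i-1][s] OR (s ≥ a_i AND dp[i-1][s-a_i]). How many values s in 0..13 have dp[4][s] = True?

10

i\s   0   1   2   3   4   5   6   7   8   9  10  11  12  13
  0   T   F   F   F   F   F   F   F   F   F   F   F   F   F
  1   T   F   F   F   F   T   F   F   F   F   F   F   F   F
  2   T   F   T   F   F   T   F   T   F   F   F   F   F   F
  3   T   F   T   F   T   T   F   T   F   T   F   F   F   F
  4   T   F   T   F   T   T   F   T   T   T   T   F   T   T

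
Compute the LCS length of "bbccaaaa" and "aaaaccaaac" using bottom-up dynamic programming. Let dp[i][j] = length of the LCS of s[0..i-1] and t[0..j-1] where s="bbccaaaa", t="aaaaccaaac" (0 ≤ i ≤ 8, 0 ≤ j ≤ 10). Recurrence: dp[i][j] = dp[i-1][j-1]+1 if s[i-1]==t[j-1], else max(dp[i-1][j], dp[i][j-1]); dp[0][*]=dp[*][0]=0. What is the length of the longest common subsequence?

   ''  a  a  a  a  c  c  a  a  a  c
''  0  0  0  0  0  0  0  0  0  0  0
 b  0  0  0  0  0  0  0  0  0  0  0
 b  0  0  0  0  0  0  0  0  0  0  0
 c  0  0  0  0  0  1  1  1  1  1  1
 c  0  0  0  0  0  1  2  2  2  2  2
 a  0  1  1  1  1  1  2  3  3  3  3
 a  0  1  2  2  2  2  2  3  4  4  4
 a  0  1  2  3  3  3  3  3  4  5  5
 a  0  1  2  3  4  4  4  4  4  5  5

5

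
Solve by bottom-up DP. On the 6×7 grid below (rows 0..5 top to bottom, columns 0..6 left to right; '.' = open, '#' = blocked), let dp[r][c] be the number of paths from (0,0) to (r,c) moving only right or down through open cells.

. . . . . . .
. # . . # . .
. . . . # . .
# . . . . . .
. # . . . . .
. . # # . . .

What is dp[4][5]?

25

r\c   0   1   2   3   4   5   6
  0   1   1   1   1   1   1   1
  1   1   0   1   2   0   1   2
  2   1   1   2   4   0   1   3
  3   0   1   3   7   7   8  11
  4   0   0   3  10  17  25  36
  5   0   0   0   0  17  42  78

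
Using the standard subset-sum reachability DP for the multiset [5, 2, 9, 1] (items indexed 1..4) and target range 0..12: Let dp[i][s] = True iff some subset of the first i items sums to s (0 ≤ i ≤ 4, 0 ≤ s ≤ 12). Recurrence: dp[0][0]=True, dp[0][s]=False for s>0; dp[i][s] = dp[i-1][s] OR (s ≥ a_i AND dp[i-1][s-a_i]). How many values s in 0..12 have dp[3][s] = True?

6

i\s   0   1   2   3   4   5   6   7   8   9  10  11  12
  0   T   F   F   F   F   F   F   F   F   F   F   F   F
  1   T   F   F   F   F   T   F   F   F   F   F   F   F
  2   T   F   T   F   F   T   F   T   F   F   F   F   F
  3   T   F   T   F   F   T   F   T   F   T   F   T   F
  4   T   T   T   T   F   T   T   T   T   T   T   T   T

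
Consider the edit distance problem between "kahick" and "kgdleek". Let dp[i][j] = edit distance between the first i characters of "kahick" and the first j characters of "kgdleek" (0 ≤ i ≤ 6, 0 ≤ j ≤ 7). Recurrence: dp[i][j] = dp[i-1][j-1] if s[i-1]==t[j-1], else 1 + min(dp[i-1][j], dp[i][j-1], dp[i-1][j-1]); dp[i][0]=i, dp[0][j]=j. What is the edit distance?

5

   ''  k  g  d  l  e  e  k
''  0  1  2  3  4  5  6  7
 k  1  0  1  2  3  4  5  6
 a  2  1  1  2  3  4  5  6
 h  3  2  2  2  3  4  5  6
 i  4  3  3  3  3  4  5  6
 c  5  4  4  4  4  4  5  6
 k  6  5  5  5  5  5  5  5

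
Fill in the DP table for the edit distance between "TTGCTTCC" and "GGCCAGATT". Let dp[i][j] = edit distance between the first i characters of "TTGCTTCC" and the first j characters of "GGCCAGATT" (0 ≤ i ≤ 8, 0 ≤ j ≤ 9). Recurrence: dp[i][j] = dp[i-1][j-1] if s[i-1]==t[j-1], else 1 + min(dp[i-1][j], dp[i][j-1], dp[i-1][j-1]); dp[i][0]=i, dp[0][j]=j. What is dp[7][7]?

   ''  G  G  C  C  A  G  A  T  T
''  0  1  2  3  4  5  6  7  8  9
 T  1  1  2  3  4  5  6  7  7  8
 T  2  2  2  3  4  5  6  7  7  7
 G  3  2  2  3  4  5  5  6  7  8
 C  4  3  3  2  3  4  5  6  7  8
 T  5  4  4  3  3  4  5  6  6  7
 T  6  5  5  4  4  4  5  6  6  6
 C  7  6  6  5  4  5  5  6  7  7
 C  8  7  7  6  5  5  6  6  7  8

6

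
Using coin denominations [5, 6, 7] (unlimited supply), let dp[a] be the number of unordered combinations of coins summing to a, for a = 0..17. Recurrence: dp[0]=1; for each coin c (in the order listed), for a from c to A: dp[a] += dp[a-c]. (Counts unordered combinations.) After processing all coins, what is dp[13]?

1

after  coin     0     1     2     3     4     5     6     7     8     9    10    11    12    13    14    15    16    17
          5     1     0     0     0     0     1     0     0     0     0     1     0     0     0     0     1     0     0
          6     1     0     0     0     0     1     1     0     0     0     1     1     1     0     0     1     1     1
          7     1     0     0     0     0     1     1     1     0     0     1     1     2     1     1     1     1     2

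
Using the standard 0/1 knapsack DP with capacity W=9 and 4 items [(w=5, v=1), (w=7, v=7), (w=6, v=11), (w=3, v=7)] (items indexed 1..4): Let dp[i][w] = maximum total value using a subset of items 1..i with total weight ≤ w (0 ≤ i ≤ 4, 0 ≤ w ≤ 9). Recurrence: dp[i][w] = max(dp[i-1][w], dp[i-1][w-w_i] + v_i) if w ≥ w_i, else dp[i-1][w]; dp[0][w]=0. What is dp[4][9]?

i\w   0   1   2   3   4   5   6   7   8   9
  0   0   0   0   0   0   0   0   0   0   0
  1   0   0   0   0   0   1   1   1   1   1
  2   0   0   0   0   0   1   1   7   7   7
  3   0   0   0   0   0   1  11  11  11  11
  4   0   0   0   7   7   7  11  11  11  18

18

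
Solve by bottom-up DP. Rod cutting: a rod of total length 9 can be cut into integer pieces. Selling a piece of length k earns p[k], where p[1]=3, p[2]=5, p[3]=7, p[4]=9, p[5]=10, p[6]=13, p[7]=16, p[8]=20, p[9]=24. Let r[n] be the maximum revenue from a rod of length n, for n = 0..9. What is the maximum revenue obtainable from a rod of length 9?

   n    0    1    2    3    4    5    6    7    8    9
r[n]    0    3    6    9   12   15   18   21   24   27

27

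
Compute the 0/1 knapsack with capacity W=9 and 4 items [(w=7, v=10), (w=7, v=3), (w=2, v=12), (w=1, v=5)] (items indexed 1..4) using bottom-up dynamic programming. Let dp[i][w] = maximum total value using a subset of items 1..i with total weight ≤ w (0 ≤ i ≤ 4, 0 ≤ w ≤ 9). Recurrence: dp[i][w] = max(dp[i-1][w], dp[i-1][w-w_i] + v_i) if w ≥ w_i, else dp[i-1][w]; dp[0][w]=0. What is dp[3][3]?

i\w   0   1   2   3   4   5   6   7   8   9
  0   0   0   0   0   0   0   0   0   0   0
  1   0   0   0   0   0   0   0  10  10  10
  2   0   0   0   0   0   0   0  10  10  10
  3   0   0  12  12  12  12  12  12  12  22
  4   0   5  12  17  17  17  17  17  17  22

12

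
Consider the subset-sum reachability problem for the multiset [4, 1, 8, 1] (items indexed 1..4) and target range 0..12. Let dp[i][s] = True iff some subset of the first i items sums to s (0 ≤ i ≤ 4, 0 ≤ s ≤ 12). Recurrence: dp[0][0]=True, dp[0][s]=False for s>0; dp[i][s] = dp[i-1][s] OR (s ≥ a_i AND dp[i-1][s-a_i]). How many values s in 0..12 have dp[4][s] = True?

i\s   0   1   2   3   4   5   6   7   8   9  10  11  12
  0   T   F   F   F   F   F   F   F   F   F   F   F   F
  1   T   F   F   F   T   F   F   F   F   F   F   F   F
  2   T   T   F   F   T   T   F   F   F   F   F   F   F
  3   T   T   F   F   T   T   F   F   T   T   F   F   T
  4   T   T   T   F   T   T   T   F   T   T   T   F   T

10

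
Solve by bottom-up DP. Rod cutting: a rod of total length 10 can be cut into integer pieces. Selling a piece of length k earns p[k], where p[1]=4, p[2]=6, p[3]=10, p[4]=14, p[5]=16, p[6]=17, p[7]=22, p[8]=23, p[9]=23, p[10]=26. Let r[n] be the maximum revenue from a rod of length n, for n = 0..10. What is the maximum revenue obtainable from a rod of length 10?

40

   n    0    1    2    3    4    5    6    7    8    9   10
r[n]    0    4    8   12   16   20   24   28   32   36   40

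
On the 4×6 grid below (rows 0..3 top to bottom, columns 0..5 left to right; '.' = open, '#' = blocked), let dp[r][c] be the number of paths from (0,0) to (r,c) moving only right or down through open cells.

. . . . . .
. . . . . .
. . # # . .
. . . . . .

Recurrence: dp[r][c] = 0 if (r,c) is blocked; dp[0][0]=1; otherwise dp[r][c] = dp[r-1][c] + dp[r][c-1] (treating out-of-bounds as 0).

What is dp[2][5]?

11

r\c   0   1   2   3   4   5
  0   1   1   1   1   1   1
  1   1   2   3   4   5   6
  2   1   3   0   0   5  11
  3   1   4   4   4   9  20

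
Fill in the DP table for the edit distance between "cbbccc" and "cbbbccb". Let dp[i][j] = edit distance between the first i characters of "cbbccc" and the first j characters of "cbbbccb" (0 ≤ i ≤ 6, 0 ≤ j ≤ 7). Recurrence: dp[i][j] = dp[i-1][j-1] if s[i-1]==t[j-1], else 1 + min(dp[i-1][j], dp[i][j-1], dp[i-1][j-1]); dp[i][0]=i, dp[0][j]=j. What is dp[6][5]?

2

   ''  c  b  b  b  c  c  b
''  0  1  2  3  4  5  6  7
 c  1  0  1  2  3  4  5  6
 b  2  1  0  1  2  3  4  5
 b  3  2  1  0  1  2  3  4
 c  4  3  2  1  1  1  2  3
 c  5  4  3  2  2  1  1  2
 c  6  5  4  3  3  2  1  2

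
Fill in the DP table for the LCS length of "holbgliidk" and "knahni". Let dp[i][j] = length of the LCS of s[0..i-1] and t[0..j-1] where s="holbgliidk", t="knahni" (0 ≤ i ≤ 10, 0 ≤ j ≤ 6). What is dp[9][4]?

   ''  k  n  a  h  n  i
''  0  0  0  0  0  0  0
 h  0  0  0  0  1  1  1
 o  0  0  0  0  1  1  1
 l  0  0  0  0  1  1  1
 b  0  0  0  0  1  1  1
 g  0  0  0  0  1  1  1
 l  0  0  0  0  1  1  1
 i  0  0  0  0  1  1  2
 i  0  0  0  0  1  1  2
 d  0  0  0  0  1  1  2
 k  0  1  1  1  1  1  2

1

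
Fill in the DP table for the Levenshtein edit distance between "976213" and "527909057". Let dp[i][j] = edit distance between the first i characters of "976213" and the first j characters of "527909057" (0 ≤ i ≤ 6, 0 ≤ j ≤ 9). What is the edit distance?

   ''  5  2  7  9  0  9  0  5  7
''  0  1  2  3  4  5  6  7  8  9
 9  1  1  2  3  3  4  5  6  7  8
 7  2  2  2  2  3  4  5  6  7  7
 6  3  3  3  3  3  4  5  6  7  8
 2  4  4  3  4  4  4  5  6  7  8
 1  5  5  4  4  5  5  5  6  7  8
 3  6  6  5  5  5  6  6  6  7  8

8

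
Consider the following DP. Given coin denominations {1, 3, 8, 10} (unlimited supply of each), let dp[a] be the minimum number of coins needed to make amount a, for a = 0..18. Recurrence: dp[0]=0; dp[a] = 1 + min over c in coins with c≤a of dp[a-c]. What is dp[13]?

 a  0  1  2  3  4  5  6  7  8  9 10 11 12 13 14 15 16 17 18
dp  0  1  2  1  2  3  2  3  1  2  1  2  3  2  3  4  2  3  2

2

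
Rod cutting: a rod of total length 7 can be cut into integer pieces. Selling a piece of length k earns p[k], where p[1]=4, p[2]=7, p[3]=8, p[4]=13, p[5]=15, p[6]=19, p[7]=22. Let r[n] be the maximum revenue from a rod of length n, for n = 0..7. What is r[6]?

24

   n    0    1    2    3    4    5    6    7
r[n]    0    4    8   12   16   20   24   28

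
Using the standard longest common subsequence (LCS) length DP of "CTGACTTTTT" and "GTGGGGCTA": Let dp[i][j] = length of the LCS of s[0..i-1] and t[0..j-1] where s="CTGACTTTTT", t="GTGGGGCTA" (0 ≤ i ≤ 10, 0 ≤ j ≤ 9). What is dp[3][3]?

2

   ''  G  T  G  G  G  G  C  T  A
''  0  0  0  0  0  0  0  0  0  0
 C  0  0  0  0  0  0  0  1  1  1
 T  0  0  1  1  1  1  1  1  2  2
 G  0  1  1  2  2  2  2  2  2  2
 A  0  1  1  2  2  2  2  2  2  3
 C  0  1  1  2  2  2  2  3  3  3
 T  0  1  2  2  2  2  2  3  4  4
 T  0  1  2  2  2  2  2  3  4  4
 T  0  1  2  2  2  2  2  3  4  4
 T  0  1  2  2  2  2  2  3  4  4
 T  0  1  2  2  2  2  2  3  4  4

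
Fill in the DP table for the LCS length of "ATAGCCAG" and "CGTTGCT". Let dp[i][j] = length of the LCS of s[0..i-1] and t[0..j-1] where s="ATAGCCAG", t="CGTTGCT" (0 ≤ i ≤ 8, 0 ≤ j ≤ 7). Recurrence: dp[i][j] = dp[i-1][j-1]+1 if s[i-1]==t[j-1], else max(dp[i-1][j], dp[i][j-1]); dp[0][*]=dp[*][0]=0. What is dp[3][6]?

1

   ''  C  G  T  T  G  C  T
''  0  0  0  0  0  0  0  0
 A  0  0  0  0  0  0  0  0
 T  0  0  0  1  1  1  1  1
 A  0  0  0  1  1  1  1  1
 G  0  0  1  1  1  2  2  2
 C  0  1  1  1  1  2  3  3
 C  0  1  1  1  1  2  3  3
 A  0  1  1  1  1  2  3  3
 G  0  1  2  2  2  2  3  3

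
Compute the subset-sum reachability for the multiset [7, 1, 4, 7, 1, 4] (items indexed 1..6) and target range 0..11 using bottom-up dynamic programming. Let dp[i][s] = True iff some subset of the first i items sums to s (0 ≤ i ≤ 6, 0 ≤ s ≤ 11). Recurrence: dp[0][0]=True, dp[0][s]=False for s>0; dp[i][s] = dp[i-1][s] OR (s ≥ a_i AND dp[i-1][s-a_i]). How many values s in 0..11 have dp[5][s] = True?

i\s   0   1   2   3   4   5   6   7   8   9  10  11
  0   T   F   F   F   F   F   F   F   F   F   F   F
  1   T   F   F   F   F   F   F   T   F   F   F   F
  2   T   T   F   F   F   F   F   T   T   F   F   F
  3   T   T   F   F   T   T   F   T   T   F   F   T
  4   T   T   F   F   T   T   F   T   T   F   F   T
  5   T   T   T   F   T   T   T   T   T   T   F   T
  6   T   T   T   F   T   T   T   T   T   T   T   T

10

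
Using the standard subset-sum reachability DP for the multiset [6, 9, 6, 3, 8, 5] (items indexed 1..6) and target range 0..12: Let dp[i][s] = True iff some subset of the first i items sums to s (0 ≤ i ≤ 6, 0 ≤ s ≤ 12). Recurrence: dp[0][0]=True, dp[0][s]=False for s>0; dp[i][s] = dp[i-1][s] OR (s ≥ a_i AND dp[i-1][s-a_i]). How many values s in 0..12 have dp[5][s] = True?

i\s   0   1   2   3   4   5   6   7   8   9  10  11  12
  0   T   F   F   F   F   F   F   F   F   F   F   F   F
  1   T   F   F   F   F   F   T   F   F   F   F   F   F
  2   T   F   F   F   F   F   T   F   F   T   F   F   F
  3   T   F   F   F   F   F   T   F   F   T   F   F   T
  4   T   F   F   T   F   F   T   F   F   T   F   F   T
  5   T   F   F   T   F   F   T   F   T   T   F   T   T
  6   T   F   F   T   F   T   T   F   T   T   F   T   T

7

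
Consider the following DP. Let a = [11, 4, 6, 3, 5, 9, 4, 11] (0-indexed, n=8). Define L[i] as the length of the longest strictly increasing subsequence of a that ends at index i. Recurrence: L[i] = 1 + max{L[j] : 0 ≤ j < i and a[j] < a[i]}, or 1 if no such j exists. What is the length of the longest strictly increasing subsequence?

   i    0    1    2    3    4    5    6    7
a[i]   11    4    6    3    5    9    4   11
L[i]    1    1    2    1    2    3    2    4

4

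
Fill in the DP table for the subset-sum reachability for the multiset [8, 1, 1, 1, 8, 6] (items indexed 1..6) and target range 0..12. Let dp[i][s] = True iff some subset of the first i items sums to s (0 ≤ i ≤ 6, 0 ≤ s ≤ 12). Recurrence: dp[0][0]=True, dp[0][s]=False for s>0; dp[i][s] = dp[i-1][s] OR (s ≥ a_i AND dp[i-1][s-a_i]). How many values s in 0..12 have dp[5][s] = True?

i\s   0   1   2   3   4   5   6   7   8   9  10  11  12
  0   T   F   F   F   F   F   F   F   F   F   F   F   F
  1   T   F   F   F   F   F   F   F   T   F   F   F   F
  2   T   T   F   F   F   F   F   F   T   T   F   F   F
  3   T   T   T   F   F   F   F   F   T   T   T   F   F
  4   T   T   T   T   F   F   F   F   T   T   T   T   F
  5   T   T   T   T   F   F   F   F   T   T   T   T   F
  6   T   T   T   T   F   F   T   T   T   T   T   T   F

8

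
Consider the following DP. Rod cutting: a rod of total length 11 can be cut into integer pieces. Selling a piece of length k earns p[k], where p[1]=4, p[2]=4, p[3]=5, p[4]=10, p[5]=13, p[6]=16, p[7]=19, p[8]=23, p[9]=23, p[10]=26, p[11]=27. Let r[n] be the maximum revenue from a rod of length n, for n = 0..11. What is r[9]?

   n    0    1    2    3    4    5    6    7    8    9   10   11
r[n]    0    4    8   12   16   20   24   28   32   36   40   44

36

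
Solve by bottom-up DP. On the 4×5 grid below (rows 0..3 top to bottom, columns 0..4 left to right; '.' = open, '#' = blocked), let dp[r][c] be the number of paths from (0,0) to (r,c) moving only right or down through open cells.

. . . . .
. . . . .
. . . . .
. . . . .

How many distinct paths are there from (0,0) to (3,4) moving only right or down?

35

r\c   0   1   2   3   4
  0   1   1   1   1   1
  1   1   2   3   4   5
  2   1   3   6  10  15
  3   1   4  10  20  35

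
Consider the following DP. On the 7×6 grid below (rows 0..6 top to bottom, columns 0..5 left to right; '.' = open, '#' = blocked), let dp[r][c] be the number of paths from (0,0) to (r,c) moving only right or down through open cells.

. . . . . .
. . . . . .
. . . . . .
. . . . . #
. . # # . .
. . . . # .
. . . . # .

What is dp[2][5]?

21

r\c   0   1   2   3   4   5
  0   1   1   1   1   1   1
  1   1   2   3   4   5   6
  2   1   3   6  10  15  21
  3   1   4  10  20  35   0
  4   1   5   0   0  35  35
  5   1   6   6   6   0  35
  6   1   7  13  19   0  35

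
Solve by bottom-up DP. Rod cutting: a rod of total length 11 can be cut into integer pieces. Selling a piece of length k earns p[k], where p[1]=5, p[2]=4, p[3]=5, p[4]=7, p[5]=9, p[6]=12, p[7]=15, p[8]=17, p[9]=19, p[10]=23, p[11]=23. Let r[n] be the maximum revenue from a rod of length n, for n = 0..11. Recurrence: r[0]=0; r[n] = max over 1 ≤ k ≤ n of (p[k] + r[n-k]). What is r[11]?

55

   n    0    1    2    3    4    5    6    7    8    9   10   11
r[n]    0    5   10   15   20   25   30   35   40   45   50   55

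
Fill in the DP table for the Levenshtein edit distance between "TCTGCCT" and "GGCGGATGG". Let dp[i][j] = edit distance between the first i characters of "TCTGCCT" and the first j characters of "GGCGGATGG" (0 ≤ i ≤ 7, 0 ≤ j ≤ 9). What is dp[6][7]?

   ''  G  G  C  G  G  A  T  G  G
''  0  1  2  3  4  5  6  7  8  9
 T  1  1  2  3  4  5  6  6  7  8
 C  2  2  2  2  3  4  5  6  7  8
 T  3  3  3  3  3  4  5  5  6  7
 G  4  3  3  4  3  3  4  5  5  6
 C  5  4  4  3  4  4  4  5  6  6
 C  6  5  5  4  4  5  5  5  6  7
 T  7  6  6  5  5  5  6  5  6  7

5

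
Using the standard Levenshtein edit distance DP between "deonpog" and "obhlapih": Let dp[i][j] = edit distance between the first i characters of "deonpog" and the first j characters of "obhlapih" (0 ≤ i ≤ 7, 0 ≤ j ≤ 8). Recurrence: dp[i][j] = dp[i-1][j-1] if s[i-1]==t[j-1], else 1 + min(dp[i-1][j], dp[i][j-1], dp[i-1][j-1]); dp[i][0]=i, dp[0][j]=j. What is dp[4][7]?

   ''  o  b  h  l  a  p  i  h
''  0  1  2  3  4  5  6  7  8
 d  1  1  2  3  4  5  6  7  8
 e  2  2  2  3  4  5  6  7  8
 o  3  2  3  3  4  5  6  7  8
 n  4  3  3  4  4  5  6  7  8
 p  5  4  4  4  5  5  5  6  7
 o  6  5  5  5  5  6  6  6  7
 g  7  6  6  6  6  6  7  7  7

7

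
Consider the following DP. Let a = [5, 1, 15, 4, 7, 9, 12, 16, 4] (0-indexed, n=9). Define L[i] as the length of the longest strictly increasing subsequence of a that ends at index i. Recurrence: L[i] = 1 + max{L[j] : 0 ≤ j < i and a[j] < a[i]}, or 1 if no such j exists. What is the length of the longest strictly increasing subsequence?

6

   i    0    1    2    3    4    5    6    7    8
a[i]    5    1   15    4    7    9   12   16    4
L[i]    1    1    2    2    3    4    5    6    2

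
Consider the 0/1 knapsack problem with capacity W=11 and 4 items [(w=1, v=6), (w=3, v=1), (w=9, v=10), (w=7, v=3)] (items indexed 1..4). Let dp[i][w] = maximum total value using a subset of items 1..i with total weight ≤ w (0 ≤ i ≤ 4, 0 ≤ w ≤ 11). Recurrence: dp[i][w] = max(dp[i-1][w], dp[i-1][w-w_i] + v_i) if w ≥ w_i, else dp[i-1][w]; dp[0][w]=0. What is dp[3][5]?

i\w   0   1   2   3   4   5   6   7   8   9  10  11
  0   0   0   0   0   0   0   0   0   0   0   0   0
  1   0   6   6   6   6   6   6   6   6   6   6   6
  2   0   6   6   6   7   7   7   7   7   7   7   7
  3   0   6   6   6   7   7   7   7   7  10  16  16
  4   0   6   6   6   7   7   7   7   9  10  16  16

7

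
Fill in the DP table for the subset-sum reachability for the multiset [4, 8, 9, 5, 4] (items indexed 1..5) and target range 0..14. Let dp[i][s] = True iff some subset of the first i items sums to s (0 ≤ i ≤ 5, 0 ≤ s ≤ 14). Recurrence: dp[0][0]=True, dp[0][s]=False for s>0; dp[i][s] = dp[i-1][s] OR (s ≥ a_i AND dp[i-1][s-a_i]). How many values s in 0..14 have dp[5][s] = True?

i\s   0   1   2   3   4   5   6   7   8   9  10  11  12  13  14
  0   T   F   F   F   F   F   F   F   F   F   F   F   F   F   F
  1   T   F   F   F   T   F   F   F   F   F   F   F   F   F   F
  2   T   F   F   F   T   F   F   F   T   F   F   F   T   F   F
  3   T   F   F   F   T   F   F   F   T   T   F   F   T   T   F
  4   T   F   F   F   T   T   F   F   T   T   F   F   T   T   T
  5   T   F   F   F   T   T   F   F   T   T   F   F   T   T   T

8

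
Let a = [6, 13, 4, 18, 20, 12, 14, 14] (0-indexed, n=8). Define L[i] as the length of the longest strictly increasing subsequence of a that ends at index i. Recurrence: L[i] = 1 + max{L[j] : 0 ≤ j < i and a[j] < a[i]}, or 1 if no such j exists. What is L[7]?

3

   i    0    1    2    3    4    5    6    7
a[i]    6   13    4   18   20   12   14   14
L[i]    1    2    1    3    4    2    3    3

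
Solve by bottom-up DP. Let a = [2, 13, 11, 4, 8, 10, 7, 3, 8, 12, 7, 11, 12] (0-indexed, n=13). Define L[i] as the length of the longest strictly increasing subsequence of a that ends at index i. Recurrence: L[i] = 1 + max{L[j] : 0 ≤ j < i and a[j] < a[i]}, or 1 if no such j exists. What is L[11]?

5

   i    0    1    2    3    4    5    6    7    8    9   10   11   12
a[i]    2   13   11    4    8   10    7    3    8   12    7   11   12
L[i]    1    2    2    2    3    4    3    2    4    5    3    5    6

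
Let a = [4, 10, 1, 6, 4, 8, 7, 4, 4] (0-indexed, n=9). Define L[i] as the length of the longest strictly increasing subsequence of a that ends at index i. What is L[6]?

   i    0    1    2    3    4    5    6    7    8
a[i]    4   10    1    6    4    8    7    4    4
L[i]    1    2    1    2    2    3    3    2    2

3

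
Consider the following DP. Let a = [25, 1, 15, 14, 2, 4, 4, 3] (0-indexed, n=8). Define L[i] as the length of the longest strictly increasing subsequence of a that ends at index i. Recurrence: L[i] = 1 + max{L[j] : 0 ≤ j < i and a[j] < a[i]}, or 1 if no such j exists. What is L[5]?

   i    0    1    2    3    4    5    6    7
a[i]   25    1   15   14    2    4    4    3
L[i]    1    1    2    2    2    3    3    3

3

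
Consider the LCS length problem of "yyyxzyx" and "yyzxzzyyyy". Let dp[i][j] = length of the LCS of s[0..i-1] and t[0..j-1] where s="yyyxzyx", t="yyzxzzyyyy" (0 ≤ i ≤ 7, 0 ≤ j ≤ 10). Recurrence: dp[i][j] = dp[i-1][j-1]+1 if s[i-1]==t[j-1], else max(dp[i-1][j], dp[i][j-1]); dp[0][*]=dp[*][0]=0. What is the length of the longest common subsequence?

   ''  y  y  z  x  z  z  y  y  y  y
''  0  0  0  0  0  0  0  0  0  0  0
 y  0  1  1  1  1  1  1  1  1  1  1
 y  0  1  2  2  2  2  2  2  2  2  2
 y  0  1  2  2  2  2  2  3  3  3  3
 x  0  1  2  2  3  3  3  3  3  3  3
 z  0  1  2  3  3  4  4  4  4  4  4
 y  0  1  2  3  3  4  4  5  5  5  5
 x  0  1  2  3  4  4  4  5  5  5  5

5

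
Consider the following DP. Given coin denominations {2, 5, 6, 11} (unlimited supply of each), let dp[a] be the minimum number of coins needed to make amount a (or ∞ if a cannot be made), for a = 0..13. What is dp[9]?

 a  0  1  2  3  4  5  6  7  8  9 10 11 12 13
dp  0  -  1  -  2  1  1  2  2  3  2  1  2  2
(- denotes ∞ / unreachable)

3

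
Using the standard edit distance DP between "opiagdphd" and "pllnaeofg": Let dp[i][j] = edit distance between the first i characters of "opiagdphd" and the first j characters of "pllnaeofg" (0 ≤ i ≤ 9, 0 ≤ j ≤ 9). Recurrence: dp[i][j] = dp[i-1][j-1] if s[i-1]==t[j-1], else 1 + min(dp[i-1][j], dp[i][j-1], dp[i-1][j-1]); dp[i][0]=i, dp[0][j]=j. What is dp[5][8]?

   ''  p  l  l  n  a  e  o  f  g
''  0  1  2  3  4  5  6  7  8  9
 o  1  1  2  3  4  5  6  6  7  8
 p  2  1  2  3  4  5  6  7  7  8
 i  3  2  2  3  4  5  6  7  8  8
 a  4  3  3  3  4  4  5  6  7  8
 g  5  4  4  4  4  5  5  6  7  7
 d  6  5  5  5  5  5  6  6  7  8
 p  7  6  6  6  6  6  6  7  7  8
 h  8  7  7  7  7  7  7  7  8  8
 d  9  8  8  8  8  8  8  8  8  9

7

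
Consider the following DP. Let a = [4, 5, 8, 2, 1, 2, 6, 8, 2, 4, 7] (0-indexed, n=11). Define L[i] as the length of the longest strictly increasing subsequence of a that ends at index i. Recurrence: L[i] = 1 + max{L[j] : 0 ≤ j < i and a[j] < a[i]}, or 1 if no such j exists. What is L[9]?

   i    0    1    2    3    4    5    6    7    8    9   10
a[i]    4    5    8    2    1    2    6    8    2    4    7
L[i]    1    2    3    1    1    2    3    4    2    3    4

3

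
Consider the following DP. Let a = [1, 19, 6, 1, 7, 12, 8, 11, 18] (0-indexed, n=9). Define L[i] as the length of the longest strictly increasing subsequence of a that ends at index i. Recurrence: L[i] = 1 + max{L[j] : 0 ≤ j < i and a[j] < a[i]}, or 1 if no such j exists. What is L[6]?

4

   i    0    1    2    3    4    5    6    7    8
a[i]    1   19    6    1    7   12    8   11   18
L[i]    1    2    2    1    3    4    4    5    6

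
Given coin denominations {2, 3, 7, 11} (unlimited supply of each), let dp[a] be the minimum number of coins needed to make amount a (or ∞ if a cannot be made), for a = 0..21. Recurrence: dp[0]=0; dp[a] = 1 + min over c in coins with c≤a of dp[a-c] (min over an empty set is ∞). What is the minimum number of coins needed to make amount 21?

 a  0  1  2  3  4  5  6  7  8  9 10 11 12 13 14 15 16 17 18 19 20 21
dp  0  -  1  1  2  2  2  1  3  2  2  1  3  2  2  3  3  3  2  4  3  3
(- denotes ∞ / unreachable)

3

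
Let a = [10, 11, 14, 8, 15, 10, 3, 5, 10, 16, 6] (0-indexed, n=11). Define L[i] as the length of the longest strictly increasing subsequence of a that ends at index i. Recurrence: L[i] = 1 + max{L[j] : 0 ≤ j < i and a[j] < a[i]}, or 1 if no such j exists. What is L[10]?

   i    0    1    2    3    4    5    6    7    8    9   10
a[i]   10   11   14    8   15   10    3    5   10   16    6
L[i]    1    2    3    1    4    2    1    2    3    5    3

3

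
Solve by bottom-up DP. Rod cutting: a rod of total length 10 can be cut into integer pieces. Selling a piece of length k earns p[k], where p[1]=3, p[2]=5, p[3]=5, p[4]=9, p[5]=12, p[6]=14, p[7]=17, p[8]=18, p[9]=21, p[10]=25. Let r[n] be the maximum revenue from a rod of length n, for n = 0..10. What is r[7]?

   n    0    1    2    3    4    5    6    7    8    9   10
r[n]    0    3    6    9   12   15   18   21   24   27   30

21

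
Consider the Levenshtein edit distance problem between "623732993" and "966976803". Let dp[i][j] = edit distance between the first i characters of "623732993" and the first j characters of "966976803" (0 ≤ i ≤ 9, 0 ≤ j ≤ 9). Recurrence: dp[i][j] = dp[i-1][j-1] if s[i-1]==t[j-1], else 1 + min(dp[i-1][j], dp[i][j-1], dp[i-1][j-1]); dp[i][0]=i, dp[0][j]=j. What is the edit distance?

   ''  9  6  6  9  7  6  8  0  3
''  0  1  2  3  4  5  6  7  8  9
 6  1  1  1  2  3  4  5  6  7  8
 2  2  2  2  2  3  4  5  6  7  8
 3  3  3  3  3  3  4  5  6  7  7
 7  4  4  4  4  4  3  4  5  6  7
 3  5  5  5  5  5  4  4  5  6  6
 2  6  6  6  6  6  5  5  5  6  7
 9  7  6  7  7  6  6  6  6  6  7
 9  8  7  7  8  7  7  7  7  7  7
 3  9  8  8  8  8  8  8  8  8  7

7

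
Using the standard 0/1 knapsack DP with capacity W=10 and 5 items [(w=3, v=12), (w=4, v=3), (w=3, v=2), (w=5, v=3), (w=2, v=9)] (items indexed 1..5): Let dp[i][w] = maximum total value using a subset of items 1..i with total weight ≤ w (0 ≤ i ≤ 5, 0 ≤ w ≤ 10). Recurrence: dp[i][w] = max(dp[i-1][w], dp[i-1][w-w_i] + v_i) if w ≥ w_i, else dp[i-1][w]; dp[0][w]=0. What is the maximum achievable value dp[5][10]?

24

i\w   0   1   2   3   4   5   6   7   8   9  10
  0   0   0   0   0   0   0   0   0   0   0   0
  1   0   0   0  12  12  12  12  12  12  12  12
  2   0   0   0  12  12  12  12  15  15  15  15
  3   0   0   0  12  12  12  14  15  15  15  17
  4   0   0   0  12  12  12  14  15  15  15  17
  5   0   0   9  12  12  21  21  21  23  24  24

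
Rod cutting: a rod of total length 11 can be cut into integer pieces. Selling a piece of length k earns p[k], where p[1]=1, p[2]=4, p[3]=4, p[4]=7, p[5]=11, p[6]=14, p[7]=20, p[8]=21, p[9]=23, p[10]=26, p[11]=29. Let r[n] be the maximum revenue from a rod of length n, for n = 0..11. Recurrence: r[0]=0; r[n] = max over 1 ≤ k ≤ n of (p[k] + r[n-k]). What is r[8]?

21

   n    0    1    2    3    4    5    6    7    8    9   10   11
r[n]    0    1    4    5    8   11   14   20   21   24   26   29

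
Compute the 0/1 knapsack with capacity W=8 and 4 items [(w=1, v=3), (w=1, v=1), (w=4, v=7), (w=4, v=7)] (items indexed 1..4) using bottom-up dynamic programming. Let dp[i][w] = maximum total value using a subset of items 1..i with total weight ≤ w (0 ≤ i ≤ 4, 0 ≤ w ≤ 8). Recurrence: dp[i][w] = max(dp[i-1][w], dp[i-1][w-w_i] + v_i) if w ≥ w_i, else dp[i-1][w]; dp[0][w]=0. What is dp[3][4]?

7

i\w   0   1   2   3   4   5   6   7   8
  0   0   0   0   0   0   0   0   0   0
  1   0   3   3   3   3   3   3   3   3
  2   0   3   4   4   4   4   4   4   4
  3   0   3   4   4   7  10  11  11  11
  4   0   3   4   4   7  10  11  11  14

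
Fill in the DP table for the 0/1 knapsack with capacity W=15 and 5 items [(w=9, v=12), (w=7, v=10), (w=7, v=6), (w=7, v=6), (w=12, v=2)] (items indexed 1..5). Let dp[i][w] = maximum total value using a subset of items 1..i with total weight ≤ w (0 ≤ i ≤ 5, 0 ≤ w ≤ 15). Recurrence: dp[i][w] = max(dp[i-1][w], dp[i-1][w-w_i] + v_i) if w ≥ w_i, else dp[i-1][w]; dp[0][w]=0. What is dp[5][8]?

i\w   0   1   2   3   4   5   6   7   8   9  10  11  12  13  14  15
  0   0   0   0   0   0   0   0   0   0   0   0   0   0   0   0   0
  1   0   0   0   0   0   0   0   0   0  12  12  12  12  12  12  12
  2   0   0   0   0   0   0   0  10  10  12  12  12  12  12  12  12
  3   0   0   0   0   0   0   0  10  10  12  12  12  12  12  16  16
  4   0   0   0   0   0   0   0  10  10  12  12  12  12  12  16  16
  5   0   0   0   0   0   0   0  10  10  12  12  12  12  12  16  16

10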